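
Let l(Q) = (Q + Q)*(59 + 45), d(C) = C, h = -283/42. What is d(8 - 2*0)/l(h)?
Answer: -21/3679 ≈ -0.0057081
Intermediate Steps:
h = -283/42 (h = -283*1/42 = -283/42 ≈ -6.7381)
l(Q) = 208*Q (l(Q) = (2*Q)*104 = 208*Q)
d(8 - 2*0)/l(h) = (8 - 2*0)/((208*(-283/42))) = (8 + 0)/(-29432/21) = 8*(-21/29432) = -21/3679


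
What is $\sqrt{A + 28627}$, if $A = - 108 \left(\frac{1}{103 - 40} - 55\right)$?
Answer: $\frac{\sqrt{1693699}}{7} \approx 185.92$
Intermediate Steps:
$A = \frac{41568}{7}$ ($A = - 108 \left(\frac{1}{63} - 55\right) = \left(-108\right) \left(- \frac{3464}{63}\right) = \frac{41568}{7} \approx 5938.3$)
$\sqrt{A + 28627} = \sqrt{\frac{41568}{7} + 28627} = \sqrt{\frac{241957}{7}} = \frac{\sqrt{1693699}}{7}$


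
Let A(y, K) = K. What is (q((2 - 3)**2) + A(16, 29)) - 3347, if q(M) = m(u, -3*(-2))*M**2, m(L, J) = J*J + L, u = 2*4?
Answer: -3274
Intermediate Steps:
u = 8
m(L, J) = L + J**2 (m(L, J) = J**2 + L = L + J**2)
q(M) = 44*M**2 (q(M) = (8 + (-3*(-2))**2)*M**2 = (8 + 6**2)*M**2 = (8 + 36)*M**2 = 44*M**2)
(q((2 - 3)**2) + A(16, 29)) - 3347 = (44*((2 - 3)**2)**2 + 29) - 3347 = (44*((-1)**2)**2 + 29) - 3347 = (44*1**2 + 29) - 3347 = (44*1 + 29) - 3347 = (44 + 29) - 3347 = 73 - 3347 = -3274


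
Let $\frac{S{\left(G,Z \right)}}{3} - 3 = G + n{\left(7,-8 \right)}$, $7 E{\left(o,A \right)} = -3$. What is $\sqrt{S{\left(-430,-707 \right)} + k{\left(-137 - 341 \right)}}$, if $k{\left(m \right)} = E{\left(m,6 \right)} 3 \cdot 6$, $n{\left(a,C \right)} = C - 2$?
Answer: $\frac{i \sqrt{64617}}{7} \approx 36.314 i$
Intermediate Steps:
$E{\left(o,A \right)} = - \frac{3}{7}$ ($E{\left(o,A \right)} = \frac{1}{7} \left(-3\right) = - \frac{3}{7}$)
$n{\left(a,C \right)} = -2 + C$
$S{\left(G,Z \right)} = -21 + 3 G$ ($S{\left(G,Z \right)} = 9 + 3 \left(G - 10\right) = 9 + 3 \left(-10 + G\right) = 9 + \left(-30 + 3 G\right) = -21 + 3 G$)
$k{\left(m \right)} = - \frac{54}{7}$ ($k{\left(m \right)} = \left(- \frac{3}{7}\right) 3 \cdot 6 = \left(- \frac{9}{7}\right) 6 = - \frac{54}{7}$)
$\sqrt{S{\left(-430,-707 \right)} + k{\left(-137 - 341 \right)}} = \sqrt{\left(-21 + 3 \left(-430\right)\right) - \frac{54}{7}} = \sqrt{\left(-21 - 1290\right) - \frac{54}{7}} = \sqrt{-1311 - \frac{54}{7}} = \sqrt{- \frac{9231}{7}} = \frac{i \sqrt{64617}}{7}$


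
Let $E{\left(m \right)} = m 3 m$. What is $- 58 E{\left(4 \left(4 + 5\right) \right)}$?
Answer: $-225504$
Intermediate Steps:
$E{\left(m \right)} = 3 m^{2}$ ($E{\left(m \right)} = 3 m m = 3 m^{2}$)
$- 58 E{\left(4 \left(4 + 5\right) \right)} = - 58 \cdot 3 \left(4 \left(4 + 5\right)\right)^{2} = - 58 \cdot 3 \left(4 \cdot 9\right)^{2} = - 58 \cdot 3 \cdot 36^{2} = - 58 \cdot 3 \cdot 1296 = \left(-58\right) 3888 = -225504$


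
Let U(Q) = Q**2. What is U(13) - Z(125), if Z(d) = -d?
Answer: 294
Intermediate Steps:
U(13) - Z(125) = 13**2 - (-1)*125 = 169 - 1*(-125) = 169 + 125 = 294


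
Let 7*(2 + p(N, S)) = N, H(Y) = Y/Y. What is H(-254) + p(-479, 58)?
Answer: -486/7 ≈ -69.429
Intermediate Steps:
H(Y) = 1
p(N, S) = -2 + N/7
H(-254) + p(-479, 58) = 1 + (-2 + (⅐)*(-479)) = 1 + (-2 - 479/7) = 1 - 493/7 = -486/7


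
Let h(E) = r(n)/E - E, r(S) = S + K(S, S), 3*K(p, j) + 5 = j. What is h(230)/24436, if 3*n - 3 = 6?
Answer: -158693/16860840 ≈ -0.0094119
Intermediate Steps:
n = 3 (n = 1 + (⅓)*6 = 1 + 2 = 3)
K(p, j) = -5/3 + j/3
r(S) = -5/3 + 4*S/3 (r(S) = S + (-5/3 + S/3) = -5/3 + 4*S/3)
h(E) = -E + 7/(3*E) (h(E) = (-5/3 + (4/3)*3)/E - E = (-5/3 + 4)/E - E = 7/(3*E) - E = -E + 7/(3*E))
h(230)/24436 = (-1*230 + (7/3)/230)/24436 = (-230 + (7/3)*(1/230))*(1/24436) = (-230 + 7/690)*(1/24436) = -158693/690*1/24436 = -158693/16860840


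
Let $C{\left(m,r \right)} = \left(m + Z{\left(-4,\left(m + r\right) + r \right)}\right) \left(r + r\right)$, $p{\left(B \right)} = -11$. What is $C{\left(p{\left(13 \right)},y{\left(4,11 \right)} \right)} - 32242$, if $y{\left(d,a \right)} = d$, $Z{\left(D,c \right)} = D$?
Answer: $-32362$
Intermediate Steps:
$C{\left(m,r \right)} = 2 r \left(-4 + m\right)$ ($C{\left(m,r \right)} = \left(m - 4\right) \left(r + r\right) = \left(-4 + m\right) 2 r = 2 r \left(-4 + m\right)$)
$C{\left(p{\left(13 \right)},y{\left(4,11 \right)} \right)} - 32242 = 2 \cdot 4 \left(-4 - 11\right) - 32242 = 2 \cdot 4 \left(-15\right) - 32242 = -120 - 32242 = -32362$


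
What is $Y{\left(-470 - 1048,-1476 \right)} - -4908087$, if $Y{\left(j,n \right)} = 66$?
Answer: $4908153$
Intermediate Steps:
$Y{\left(-470 - 1048,-1476 \right)} - -4908087 = 66 - -4908087 = 66 + 4908087 = 4908153$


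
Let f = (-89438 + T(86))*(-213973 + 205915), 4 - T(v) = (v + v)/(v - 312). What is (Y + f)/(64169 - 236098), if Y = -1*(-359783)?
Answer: -81474448927/19427977 ≈ -4193.7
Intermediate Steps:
Y = 359783
T(v) = 4 - 2*v/(-312 + v) (T(v) = 4 - (v + v)/(v - 312) = 4 - 2*v/(-312 + v))
f = 81433793448/113 (f = (-89438 + 2*(-624 + 86)/(-312 + 86))*(-213973 + 205915) = (-89438 + 2*(-538)/(-226))*(-8058) = (-89438 + 2*(-1/226)*(-538))*(-8058) = (-89438 + 538/113)*(-8058) = -10105956/113*(-8058) = 81433793448/113 ≈ 7.2065e+8)
(Y + f)/(64169 - 236098) = (359783 + 81433793448/113)/(64169 - 236098) = (81474448927/113)/(-171929) = (81474448927/113)*(-1/171929) = -81474448927/19427977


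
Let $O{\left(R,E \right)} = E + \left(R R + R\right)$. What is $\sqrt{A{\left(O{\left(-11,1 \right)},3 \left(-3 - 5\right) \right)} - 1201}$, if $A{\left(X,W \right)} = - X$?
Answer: $4 i \sqrt{82} \approx 36.222 i$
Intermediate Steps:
$O{\left(R,E \right)} = E + R + R^{2}$ ($O{\left(R,E \right)} = E + \left(R^{2} + R\right) = E + \left(R + R^{2}\right) = E + R + R^{2}$)
$\sqrt{A{\left(O{\left(-11,1 \right)},3 \left(-3 - 5\right) \right)} - 1201} = \sqrt{- (1 - 11 + \left(-11\right)^{2}) - 1201} = \sqrt{- (1 - 11 + 121) - 1201} = \sqrt{\left(-1\right) 111 - 1201} = \sqrt{-111 - 1201} = \sqrt{-1312} = 4 i \sqrt{82}$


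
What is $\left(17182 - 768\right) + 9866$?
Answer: $26280$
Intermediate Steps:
$\left(17182 - 768\right) + 9866 = 16414 + 9866 = 26280$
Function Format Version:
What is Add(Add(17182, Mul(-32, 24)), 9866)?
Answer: 26280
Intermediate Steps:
Add(Add(17182, Mul(-32, 24)), 9866) = Add(Add(17182, -768), 9866) = Add(16414, 9866) = 26280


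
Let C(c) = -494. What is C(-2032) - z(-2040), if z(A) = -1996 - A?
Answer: -538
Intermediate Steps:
C(-2032) - z(-2040) = -494 - (-1996 - 1*(-2040)) = -494 - (-1996 + 2040) = -494 - 1*44 = -494 - 44 = -538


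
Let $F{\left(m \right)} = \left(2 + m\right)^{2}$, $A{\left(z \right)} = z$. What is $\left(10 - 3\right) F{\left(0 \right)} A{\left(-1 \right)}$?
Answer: $-28$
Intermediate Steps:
$\left(10 - 3\right) F{\left(0 \right)} A{\left(-1 \right)} = \left(10 - 3\right) \left(2 + 0\right)^{2} \left(-1\right) = \left(10 - 3\right) 2^{2} \left(-1\right) = 7 \cdot 4 \left(-1\right) = 28 \left(-1\right) = -28$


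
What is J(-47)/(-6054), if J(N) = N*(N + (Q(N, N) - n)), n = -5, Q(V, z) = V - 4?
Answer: -1457/2018 ≈ -0.72200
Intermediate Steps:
Q(V, z) = -4 + V
J(N) = N*(1 + 2*N) (J(N) = N*(N + ((-4 + N) - 1*(-5))) = N*(N + ((-4 + N) + 5)) = N*(N + (1 + N)) = N*(1 + 2*N))
J(-47)/(-6054) = -47*(1 + 2*(-47))/(-6054) = -47*(1 - 94)*(-1/6054) = -47*(-93)*(-1/6054) = 4371*(-1/6054) = -1457/2018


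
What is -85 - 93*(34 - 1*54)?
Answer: 1775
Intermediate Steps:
-85 - 93*(34 - 1*54) = -85 - 93*(34 - 54) = -85 - 93*(-20) = -85 + 1860 = 1775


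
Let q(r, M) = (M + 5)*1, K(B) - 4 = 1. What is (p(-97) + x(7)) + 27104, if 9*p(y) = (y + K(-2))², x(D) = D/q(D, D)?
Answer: 1009621/36 ≈ 28045.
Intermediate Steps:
K(B) = 5 (K(B) = 4 + 1 = 5)
q(r, M) = 5 + M (q(r, M) = (5 + M)*1 = 5 + M)
x(D) = D/(5 + D)
p(y) = (5 + y)²/9 (p(y) = (y + 5)²/9 = (5 + y)²/9)
(p(-97) + x(7)) + 27104 = ((5 - 97)²/9 + 7/(5 + 7)) + 27104 = ((⅑)*(-92)² + 7/12) + 27104 = ((⅑)*8464 + 7*(1/12)) + 27104 = (8464/9 + 7/12) + 27104 = 33877/36 + 27104 = 1009621/36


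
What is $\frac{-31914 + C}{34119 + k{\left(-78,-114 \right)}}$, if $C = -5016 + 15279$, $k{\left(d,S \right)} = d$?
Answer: $- \frac{1031}{1621} \approx -0.63603$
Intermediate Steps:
$C = 10263$
$\frac{-31914 + C}{34119 + k{\left(-78,-114 \right)}} = \frac{-31914 + 10263}{34119 - 78} = - \frac{21651}{34041} = \left(-21651\right) \frac{1}{34041} = - \frac{1031}{1621}$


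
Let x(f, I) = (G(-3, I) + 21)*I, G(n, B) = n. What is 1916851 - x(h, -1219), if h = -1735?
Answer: 1938793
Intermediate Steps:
x(f, I) = 18*I (x(f, I) = (-3 + 21)*I = 18*I)
1916851 - x(h, -1219) = 1916851 - 18*(-1219) = 1916851 - 1*(-21942) = 1916851 + 21942 = 1938793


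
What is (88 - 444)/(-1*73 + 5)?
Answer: 89/17 ≈ 5.2353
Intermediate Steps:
(88 - 444)/(-1*73 + 5) = -356/(-73 + 5) = -356/(-68) = -356*(-1/68) = 89/17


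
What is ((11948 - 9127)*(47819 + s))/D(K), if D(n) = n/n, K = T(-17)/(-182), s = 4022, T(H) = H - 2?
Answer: 146243461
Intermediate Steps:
T(H) = -2 + H
K = 19/182 (K = (-2 - 17)/(-182) = -19*(-1/182) = 19/182 ≈ 0.10440)
D(n) = 1
((11948 - 9127)*(47819 + s))/D(K) = ((11948 - 9127)*(47819 + 4022))/1 = (2821*51841)*1 = 146243461*1 = 146243461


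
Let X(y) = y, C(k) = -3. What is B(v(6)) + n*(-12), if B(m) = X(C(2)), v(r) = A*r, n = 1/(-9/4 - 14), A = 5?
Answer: -147/65 ≈ -2.2615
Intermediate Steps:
n = -4/65 (n = 1/(-9*1/4 - 14) = 1/(-9/4 - 14) = 1/(-65/4) = -4/65 ≈ -0.061538)
v(r) = 5*r
B(m) = -3
B(v(6)) + n*(-12) = -3 - 4/65*(-12) = -3 + 48/65 = -147/65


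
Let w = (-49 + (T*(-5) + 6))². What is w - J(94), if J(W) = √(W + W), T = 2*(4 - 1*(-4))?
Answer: 15129 - 2*√47 ≈ 15115.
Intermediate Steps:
T = 16 (T = 2*(4 + 4) = 2*8 = 16)
J(W) = √2*√W (J(W) = √(2*W) = √2*√W)
w = 15129 (w = (-49 + (16*(-5) + 6))² = (-49 + (-80 + 6))² = (-49 - 74)² = (-123)² = 15129)
w - J(94) = 15129 - √2*√94 = 15129 - 2*√47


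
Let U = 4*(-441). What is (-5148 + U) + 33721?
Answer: 26809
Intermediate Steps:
U = -1764
(-5148 + U) + 33721 = (-5148 - 1764) + 33721 = -6912 + 33721 = 26809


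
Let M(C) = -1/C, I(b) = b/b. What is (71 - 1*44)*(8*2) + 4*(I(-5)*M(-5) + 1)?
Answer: 2184/5 ≈ 436.80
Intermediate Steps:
I(b) = 1
(71 - 1*44)*(8*2) + 4*(I(-5)*M(-5) + 1) = (71 - 1*44)*(8*2) + 4*(1*(-1/(-5)) + 1) = (71 - 44)*16 + 4*(1*(-1*(-⅕)) + 1) = 27*16 + 4*(1*(⅕) + 1) = 432 + 4*(⅕ + 1) = 432 + 4*(6/5) = 432 + 24/5 = 2184/5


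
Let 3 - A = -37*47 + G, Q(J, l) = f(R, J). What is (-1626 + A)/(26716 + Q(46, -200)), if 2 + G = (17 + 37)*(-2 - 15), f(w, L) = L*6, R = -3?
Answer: 37/964 ≈ 0.038382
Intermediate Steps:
f(w, L) = 6*L
G = -920 (G = -2 + (17 + 37)*(-2 - 15) = -2 + 54*(-17) = -2 - 918 = -920)
Q(J, l) = 6*J
A = 2662 (A = 3 - (-37*47 - 920) = 3 - (-1739 - 920) = 3 - 1*(-2659) = 3 + 2659 = 2662)
(-1626 + A)/(26716 + Q(46, -200)) = (-1626 + 2662)/(26716 + 6*46) = 1036/(26716 + 276) = 1036/26992 = 1036*(1/26992) = 37/964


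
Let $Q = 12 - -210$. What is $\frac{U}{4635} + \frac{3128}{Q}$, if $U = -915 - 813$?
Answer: $\frac{784148}{57165} \approx 13.717$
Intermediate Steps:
$U = -1728$
$Q = 222$ ($Q = 12 + 210 = 222$)
$\frac{U}{4635} + \frac{3128}{Q} = - \frac{1728}{4635} + \frac{3128}{222} = \left(-1728\right) \frac{1}{4635} + 3128 \cdot \frac{1}{222} = - \frac{192}{515} + \frac{1564}{111} = \frac{784148}{57165}$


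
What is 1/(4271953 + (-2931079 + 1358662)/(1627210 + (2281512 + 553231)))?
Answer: 4461953/19061251931792 ≈ 2.3409e-7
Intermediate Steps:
1/(4271953 + (-2931079 + 1358662)/(1627210 + (2281512 + 553231))) = 1/(4271953 - 1572417/(1627210 + 2834743)) = 1/(4271953 - 1572417/4461953) = 1/(19061251931792/4461953) = 4461953/19061251931792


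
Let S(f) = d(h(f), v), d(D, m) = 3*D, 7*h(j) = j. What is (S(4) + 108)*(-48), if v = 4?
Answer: -36864/7 ≈ -5266.3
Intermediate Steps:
h(j) = j/7
S(f) = 3*f/7 (S(f) = 3*(f/7) = 3*f/7)
(S(4) + 108)*(-48) = ((3/7)*4 + 108)*(-48) = (12/7 + 108)*(-48) = (768/7)*(-48) = -36864/7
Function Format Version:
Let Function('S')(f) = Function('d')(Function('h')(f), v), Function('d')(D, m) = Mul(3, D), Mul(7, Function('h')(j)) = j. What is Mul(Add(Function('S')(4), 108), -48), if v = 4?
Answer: Rational(-36864, 7) ≈ -5266.3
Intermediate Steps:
Function('h')(j) = Mul(Rational(1, 7), j)
Function('S')(f) = Mul(Rational(3, 7), f) (Function('S')(f) = Mul(3, Mul(Rational(1, 7), f)) = Mul(Rational(3, 7), f))
Mul(Add(Function('S')(4), 108), -48) = Mul(Add(Mul(Rational(3, 7), 4), 108), -48) = Mul(Add(Rational(12, 7), 108), -48) = Mul(Rational(768, 7), -48) = Rational(-36864, 7)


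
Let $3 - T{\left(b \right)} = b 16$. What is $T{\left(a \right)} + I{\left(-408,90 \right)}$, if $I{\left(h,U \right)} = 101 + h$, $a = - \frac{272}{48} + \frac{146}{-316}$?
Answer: $- \frac{48808}{237} \approx -205.94$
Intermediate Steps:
$a = - \frac{2905}{474}$ ($a = \left(-272\right) \frac{1}{48} + 146 \left(- \frac{1}{316}\right) = - \frac{17}{3} - \frac{73}{158} = - \frac{2905}{474} \approx -6.1287$)
$T{\left(b \right)} = 3 - 16 b$ ($T{\left(b \right)} = 3 - b 16 = 3 - 16 b$)
$T{\left(a \right)} + I{\left(-408,90 \right)} = \left(3 - - \frac{23240}{237}\right) + \left(101 - 408\right) = \left(3 + \frac{23240}{237}\right) - 307 = \frac{23951}{237} - 307 = - \frac{48808}{237}$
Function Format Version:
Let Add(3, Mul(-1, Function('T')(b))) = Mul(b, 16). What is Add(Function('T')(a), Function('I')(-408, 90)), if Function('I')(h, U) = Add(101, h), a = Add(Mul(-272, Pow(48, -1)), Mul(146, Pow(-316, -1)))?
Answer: Rational(-48808, 237) ≈ -205.94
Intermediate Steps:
a = Rational(-2905, 474) (a = Add(Mul(-272, Rational(1, 48)), Mul(146, Rational(-1, 316))) = Add(Rational(-17, 3), Rational(-73, 158)) = Rational(-2905, 474) ≈ -6.1287)
Function('T')(b) = Add(3, Mul(-16, b)) (Function('T')(b) = Add(3, Mul(-1, Mul(b, 16))) = Add(3, Mul(-1, Mul(16, b))) = Add(3, Mul(-16, b)))
Add(Function('T')(a), Function('I')(-408, 90)) = Add(Add(3, Mul(-16, Rational(-2905, 474))), Add(101, -408)) = Add(Add(3, Rational(23240, 237)), -307) = Add(Rational(23951, 237), -307) = Rational(-48808, 237)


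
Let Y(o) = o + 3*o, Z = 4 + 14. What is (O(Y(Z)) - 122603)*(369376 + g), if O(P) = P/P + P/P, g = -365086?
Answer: -525958290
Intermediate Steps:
Z = 18
Y(o) = 4*o
O(P) = 2 (O(P) = 1 + 1 = 2)
(O(Y(Z)) - 122603)*(369376 + g) = (2 - 122603)*(369376 - 365086) = -122601*4290 = -525958290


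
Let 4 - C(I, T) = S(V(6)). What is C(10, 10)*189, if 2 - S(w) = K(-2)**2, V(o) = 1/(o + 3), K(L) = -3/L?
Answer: 3213/4 ≈ 803.25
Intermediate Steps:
V(o) = 1/(3 + o)
S(w) = -1/4 (S(w) = 2 - (-3/(-2))**2 = 2 - (-3*(-1/2))**2 = 2 - (3/2)**2 = 2 - 1*9/4 = 2 - 9/4 = -1/4)
C(I, T) = 17/4 (C(I, T) = 4 - 1*(-1/4) = 4 + 1/4 = 17/4)
C(10, 10)*189 = (17/4)*189 = 3213/4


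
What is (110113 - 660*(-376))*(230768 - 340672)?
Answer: -39375635792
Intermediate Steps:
(110113 - 660*(-376))*(230768 - 340672) = (110113 + 248160)*(-109904) = 358273*(-109904) = -39375635792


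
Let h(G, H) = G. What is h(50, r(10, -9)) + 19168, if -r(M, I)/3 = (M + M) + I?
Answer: 19218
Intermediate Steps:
r(M, I) = -6*M - 3*I (r(M, I) = -3*((M + M) + I) = -3*(2*M + I) = -3*(I + 2*M) = -6*M - 3*I)
h(50, r(10, -9)) + 19168 = 50 + 19168 = 19218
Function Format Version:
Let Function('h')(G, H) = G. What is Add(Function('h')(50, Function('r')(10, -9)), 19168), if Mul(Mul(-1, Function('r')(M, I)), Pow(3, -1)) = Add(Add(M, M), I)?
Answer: 19218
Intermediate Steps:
Function('r')(M, I) = Add(Mul(-6, M), Mul(-3, I)) (Function('r')(M, I) = Mul(-3, Add(Add(M, M), I)) = Mul(-3, Add(Mul(2, M), I)) = Mul(-3, Add(I, Mul(2, M))) = Add(Mul(-6, M), Mul(-3, I)))
Add(Function('h')(50, Function('r')(10, -9)), 19168) = Add(50, 19168) = 19218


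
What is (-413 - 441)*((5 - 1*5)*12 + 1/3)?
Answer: -854/3 ≈ -284.67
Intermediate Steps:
(-413 - 441)*((5 - 1*5)*12 + 1/3) = -854*((5 - 5)*12 + ⅓) = -854*(0*12 + ⅓) = -854*(0 + ⅓) = -854*⅓ = -854/3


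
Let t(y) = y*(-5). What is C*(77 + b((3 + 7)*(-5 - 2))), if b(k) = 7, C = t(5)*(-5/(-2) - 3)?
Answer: 1050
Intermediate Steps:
t(y) = -5*y
C = 25/2 (C = (-5*5)*(-5/(-2) - 3) = -25*(-5*(-½) - 3) = -25*(5/2 - 3) = -25*(-½) = 25/2 ≈ 12.500)
C*(77 + b((3 + 7)*(-5 - 2))) = 25*(77 + 7)/2 = (25/2)*84 = 1050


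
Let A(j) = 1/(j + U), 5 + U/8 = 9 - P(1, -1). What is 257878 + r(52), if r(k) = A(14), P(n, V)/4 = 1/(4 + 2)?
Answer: 31461119/122 ≈ 2.5788e+5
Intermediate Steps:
P(n, V) = ⅔ (P(n, V) = 4/(4 + 2) = 4/6 = 4*(⅙) = ⅔)
U = 80/3 (U = -40 + 8*(9 - 1*⅔) = -40 + 8*(9 - ⅔) = -40 + 8*(25/3) = -40 + 200/3 = 80/3 ≈ 26.667)
A(j) = 1/(80/3 + j) (A(j) = 1/(j + 80/3) = 1/(80/3 + j))
r(k) = 3/122 (r(k) = 3/(80 + 3*14) = 3/(80 + 42) = 3/122)
257878 + r(52) = 257878 + 3/122 = 31461119/122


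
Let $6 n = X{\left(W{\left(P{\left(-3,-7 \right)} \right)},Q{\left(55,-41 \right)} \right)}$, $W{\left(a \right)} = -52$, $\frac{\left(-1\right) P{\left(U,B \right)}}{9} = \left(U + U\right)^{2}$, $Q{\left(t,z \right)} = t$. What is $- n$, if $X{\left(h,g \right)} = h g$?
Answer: $\frac{1430}{3} \approx 476.67$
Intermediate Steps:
$P{\left(U,B \right)} = - 36 U^{2}$ ($P{\left(U,B \right)} = - 9 \left(U + U\right)^{2} = - 9 \left(2 U\right)^{2} = - 9 \cdot 4 U^{2} = - 36 U^{2}$)
$X{\left(h,g \right)} = g h$
$n = - \frac{1430}{3}$ ($n = \frac{55 \left(-52\right)}{6} = \frac{1}{6} \left(-2860\right) = - \frac{1430}{3} \approx -476.67$)
$- n = \left(-1\right) \left(- \frac{1430}{3}\right) = \frac{1430}{3}$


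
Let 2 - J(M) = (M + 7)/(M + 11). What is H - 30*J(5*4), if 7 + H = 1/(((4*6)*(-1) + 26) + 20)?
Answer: -27843/682 ≈ -40.826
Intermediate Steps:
J(M) = 2 - (7 + M)/(11 + M) (J(M) = 2 - (M + 7)/(M + 11) = 2 - (7 + M)/(11 + M))
H = -153/22 (H = -7 + 1/(((4*6)*(-1) + 26) + 20) = -7 + 1/((24*(-1) + 26) + 20) = -7 + 1/((-24 + 26) + 20) = -7 + 1/(2 + 20) = -7 + 1/22 = -153/22 ≈ -6.9545)
H - 30*J(5*4) = -153/22 - 30*(15 + 5*4)/(11 + 5*4) = -153/22 - 30*(15 + 20)/(11 + 20) = -153/22 - 30*35/31 = -153/22 - 1050/31 = -27843/682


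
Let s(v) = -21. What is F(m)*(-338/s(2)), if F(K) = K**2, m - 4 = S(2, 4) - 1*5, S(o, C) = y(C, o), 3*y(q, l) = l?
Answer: 338/189 ≈ 1.7884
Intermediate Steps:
y(q, l) = l/3
S(o, C) = o/3
m = -1/3 (m = 4 + ((1/3)*2 - 1*5) = 4 + (2/3 - 5) = 4 - 13/3 = -1/3 ≈ -0.33333)
F(m)*(-338/s(2)) = (-1/3)**2*(-338/(-21)) = (-338*(-1/21))/9 = (1/9)*(338/21) = 338/189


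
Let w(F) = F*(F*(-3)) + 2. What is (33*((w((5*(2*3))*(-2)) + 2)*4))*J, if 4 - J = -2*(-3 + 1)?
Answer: 0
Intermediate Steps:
w(F) = 2 - 3*F² (w(F) = F*(-3*F) + 2 = -3*F² + 2 = 2 - 3*F²)
J = 0 (J = 4 - (-2)*(-3 + 1) = 4 - (-2)*(-2) = 4 - 1*4 = 4 - 4 = 0)
(33*((w((5*(2*3))*(-2)) + 2)*4))*J = (33*(((2 - 3*((5*(2*3))*(-2))²) + 2)*4))*0 = (33*(((2 - 3*((5*6)*(-2))²) + 2)*4))*0 = (33*(((2 - 3*(30*(-2))²) + 2)*4))*0 = (33*(((2 - 3*(-60)²) + 2)*4))*0 = (33*(((2 - 3*3600) + 2)*4))*0 = (33*(((2 - 10800) + 2)*4))*0 = (33*((-10798 + 2)*4))*0 = (33*(-10796*4))*0 = (33*(-43184))*0 = -1425072*0 = 0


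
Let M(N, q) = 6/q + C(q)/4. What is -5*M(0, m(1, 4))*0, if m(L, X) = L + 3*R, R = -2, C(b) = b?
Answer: 0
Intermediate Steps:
m(L, X) = -6 + L (m(L, X) = L + 3*(-2) = L - 6 = -6 + L)
M(N, q) = 6/q + q/4
-5*M(0, m(1, 4))*0 = -5*(6/(-6 + 1) + (-6 + 1)/4)*0 = -5*(6/(-5) + (1/4)*(-5))*0 = -5*(6*(-1/5) - 5/4)*0 = -5*(-6/5 - 5/4)*0 = -5*(-49/20)*0 = (49/4)*0 = 0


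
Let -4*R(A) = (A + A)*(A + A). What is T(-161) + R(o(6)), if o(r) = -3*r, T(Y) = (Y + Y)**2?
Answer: 103360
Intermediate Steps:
T(Y) = 4*Y**2 (T(Y) = (2*Y)**2 = 4*Y**2)
R(A) = -A**2 (R(A) = -(A + A)*(A + A)/4 = -2*A*2*A/4 = -A**2)
T(-161) + R(o(6)) = 4*(-161)**2 - (-3*6)**2 = 4*25921 - 1*(-18)**2 = 103684 - 1*324 = 103684 - 324 = 103360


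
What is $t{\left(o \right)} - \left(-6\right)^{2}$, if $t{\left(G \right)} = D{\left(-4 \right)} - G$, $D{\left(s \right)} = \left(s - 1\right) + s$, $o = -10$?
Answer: $-35$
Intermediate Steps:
$D{\left(s \right)} = -1 + 2 s$ ($D{\left(s \right)} = \left(-1 + s\right) + s = -1 + 2 s$)
$t{\left(G \right)} = -9 - G$ ($t{\left(G \right)} = \left(-1 + 2 \left(-4\right)\right) - G = \left(-1 - 8\right) - G = -9 - G$)
$t{\left(o \right)} - \left(-6\right)^{2} = \left(-9 - -10\right) - \left(-6\right)^{2} = \left(-9 + 10\right) - 36 = 1 - 36 = -35$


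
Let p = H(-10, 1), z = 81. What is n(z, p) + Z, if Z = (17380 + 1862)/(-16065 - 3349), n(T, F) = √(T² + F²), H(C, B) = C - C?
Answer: 776646/9707 ≈ 80.009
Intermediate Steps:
H(C, B) = 0
p = 0
n(T, F) = √(F² + T²)
Z = -9621/9707 (Z = 19242/(-19414) = 19242*(-1/19414) = -9621/9707 ≈ -0.99114)
n(z, p) + Z = √(0² + 81²) - 9621/9707 = √(0 + 6561) - 9621/9707 = √6561 - 9621/9707 = 81 - 9621/9707 = 776646/9707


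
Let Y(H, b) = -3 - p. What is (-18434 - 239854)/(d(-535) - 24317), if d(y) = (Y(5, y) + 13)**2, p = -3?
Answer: 64572/6037 ≈ 10.696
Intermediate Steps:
Y(H, b) = 0 (Y(H, b) = -3 - 1*(-3) = -3 + 3 = 0)
d(y) = 169 (d(y) = (0 + 13)**2 = 13**2 = 169)
(-18434 - 239854)/(d(-535) - 24317) = (-18434 - 239854)/(169 - 24317) = -258288/(-24148) = -258288*(-1/24148) = 64572/6037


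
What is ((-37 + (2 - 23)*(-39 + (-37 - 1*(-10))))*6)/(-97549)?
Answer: -8094/97549 ≈ -0.082974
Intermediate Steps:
((-37 + (2 - 23)*(-39 + (-37 - 1*(-10))))*6)/(-97549) = ((-37 - 21*(-39 + (-37 + 10)))*6)*(-1/97549) = ((-37 - 21*(-39 - 27))*6)*(-1/97549) = ((-37 - 21*(-66))*6)*(-1/97549) = ((-37 + 1386)*6)*(-1/97549) = (1349*6)*(-1/97549) = 8094*(-1/97549) = -8094/97549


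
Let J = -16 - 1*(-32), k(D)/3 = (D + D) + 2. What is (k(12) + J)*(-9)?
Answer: -846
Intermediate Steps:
k(D) = 6 + 6*D (k(D) = 3*((D + D) + 2) = 3*(2*D + 2) = 3*(2 + 2*D) = 6 + 6*D)
J = 16 (J = -16 + 32 = 16)
(k(12) + J)*(-9) = ((6 + 6*12) + 16)*(-9) = ((6 + 72) + 16)*(-9) = (78 + 16)*(-9) = 94*(-9) = -846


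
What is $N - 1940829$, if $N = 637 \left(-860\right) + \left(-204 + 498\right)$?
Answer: $-2488355$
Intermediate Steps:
$N = -547526$ ($N = -547820 + 294 = -547526$)
$N - 1940829 = -547526 - 1940829 = -2488355$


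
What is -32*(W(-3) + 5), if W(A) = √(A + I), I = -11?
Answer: -160 - 32*I*√14 ≈ -160.0 - 119.73*I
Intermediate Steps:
W(A) = √(-11 + A) (W(A) = √(A - 11) = √(-11 + A))
-32*(W(-3) + 5) = -32*(√(-11 - 3) + 5) = -32*(√(-14) + 5) = -32*(I*√14 + 5) = -32*(5 + I*√14) = -160 - 32*I*√14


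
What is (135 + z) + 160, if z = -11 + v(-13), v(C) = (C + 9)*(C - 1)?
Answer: 340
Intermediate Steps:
v(C) = (-1 + C)*(9 + C) (v(C) = (9 + C)*(-1 + C) = (-1 + C)*(9 + C))
z = 45 (z = -11 + (-9 + (-13)² + 8*(-13)) = -11 + (-9 + 169 - 104) = -11 + 56 = 45)
(135 + z) + 160 = (135 + 45) + 160 = 180 + 160 = 340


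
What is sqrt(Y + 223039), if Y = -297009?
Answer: I*sqrt(73970) ≈ 271.97*I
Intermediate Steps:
sqrt(Y + 223039) = sqrt(-297009 + 223039) = sqrt(-73970) = I*sqrt(73970)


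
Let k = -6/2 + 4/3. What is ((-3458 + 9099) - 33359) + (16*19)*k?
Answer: -84674/3 ≈ -28225.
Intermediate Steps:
k = -5/3 (k = -6*½ + 4*(⅓) = -3 + 4/3 = -5/3 ≈ -1.6667)
((-3458 + 9099) - 33359) + (16*19)*k = ((-3458 + 9099) - 33359) + (16*19)*(-5/3) = (5641 - 33359) + 304*(-5/3) = -27718 - 1520/3 = -84674/3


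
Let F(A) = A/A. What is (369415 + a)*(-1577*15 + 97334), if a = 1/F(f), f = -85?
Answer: 27218201464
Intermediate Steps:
F(A) = 1
a = 1 (a = 1/1 = 1)
(369415 + a)*(-1577*15 + 97334) = (369415 + 1)*(-1577*15 + 97334) = 369416*(-23655 + 97334) = 369416*73679 = 27218201464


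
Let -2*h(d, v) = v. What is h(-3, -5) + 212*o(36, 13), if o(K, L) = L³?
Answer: 931533/2 ≈ 4.6577e+5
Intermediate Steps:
h(d, v) = -v/2
h(-3, -5) + 212*o(36, 13) = -½*(-5) + 212*13³ = 5/2 + 212*2197 = 5/2 + 465764 = 931533/2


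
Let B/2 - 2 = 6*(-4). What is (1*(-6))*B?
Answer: 264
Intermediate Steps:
B = -44 (B = 4 + 2*(6*(-4)) = 4 + 2*(-24) = 4 - 48 = -44)
(1*(-6))*B = (1*(-6))*(-44) = -6*(-44) = 264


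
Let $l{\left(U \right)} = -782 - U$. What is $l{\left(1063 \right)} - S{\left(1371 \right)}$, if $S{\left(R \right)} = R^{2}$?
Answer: $-1881486$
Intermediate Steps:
$l{\left(1063 \right)} - S{\left(1371 \right)} = \left(-782 - 1063\right) - 1371^{2} = \left(-782 - 1063\right) - 1879641 = -1845 - 1879641 = -1881486$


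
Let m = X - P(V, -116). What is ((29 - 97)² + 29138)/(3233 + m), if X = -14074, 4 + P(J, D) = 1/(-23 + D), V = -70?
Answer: -782153/251057 ≈ -3.1154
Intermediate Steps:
P(J, D) = -4 + 1/(-23 + D)
m = -1955729/139 (m = -14074 - (93 - 4*(-116))/(-23 - 116) = -14074 - (93 + 464)/(-139) = -14074 - (-1)*557/139 = -14074 - 1*(-557/139) = -14074 + 557/139 = -1955729/139 ≈ -14070.)
((29 - 97)² + 29138)/(3233 + m) = ((29 - 97)² + 29138)/(3233 - 1955729/139) = ((-68)² + 29138)/(-1506342/139) = (4624 + 29138)*(-139/1506342) = 33762*(-139/1506342) = -782153/251057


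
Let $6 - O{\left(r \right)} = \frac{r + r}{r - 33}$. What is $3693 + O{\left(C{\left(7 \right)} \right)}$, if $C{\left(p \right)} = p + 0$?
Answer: $\frac{48094}{13} \approx 3699.5$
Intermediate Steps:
$C{\left(p \right)} = p$
$O{\left(r \right)} = 6 - \frac{2 r}{-33 + r}$ ($O{\left(r \right)} = 6 - \frac{r + r}{r - 33} = 6 - \frac{2 r}{-33 + r}$)
$3693 + O{\left(C{\left(7 \right)} \right)} = 3693 + \frac{2 \left(-99 + 2 \cdot 7\right)}{-33 + 7} = 3693 + \frac{2 \left(-99 + 14\right)}{-26} = 3693 + 2 \left(- \frac{1}{26}\right) \left(-85\right) = 3693 + \frac{85}{13} = \frac{48094}{13}$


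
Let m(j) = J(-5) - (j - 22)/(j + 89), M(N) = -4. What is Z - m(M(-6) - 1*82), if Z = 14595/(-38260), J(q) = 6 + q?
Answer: -286043/7652 ≈ -37.381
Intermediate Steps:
Z = -2919/7652 (Z = 14595*(-1/38260) = -2919/7652 ≈ -0.38147)
m(j) = 1 - (-22 + j)/(89 + j) (m(j) = (6 - 5) - (j - 22)/(j + 89) = 1 - (-22 + j)/(89 + j))
Z - m(M(-6) - 1*82) = -2919/7652 - 111/(89 + (-4 - 1*82)) = -2919/7652 - 111/(89 + (-4 - 82)) = -2919/7652 - 111/(89 - 86) = -2919/7652 - 111/3 = -2919/7652 - 1*37 = -2919/7652 - 37 = -286043/7652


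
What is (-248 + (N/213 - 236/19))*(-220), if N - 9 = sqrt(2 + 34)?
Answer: 77266860/1349 ≈ 57277.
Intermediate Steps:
N = 15 (N = 9 + sqrt(2 + 34) = 9 + sqrt(36) = 9 + 6 = 15)
(-248 + (N/213 - 236/19))*(-220) = (-248 + (15/213 - 236/19))*(-220) = (-248 + (15*(1/213) - 236*1/19))*(-220) = (-248 + (5/71 - 236/19))*(-220) = (-248 - 16661/1349)*(-220) = -351213/1349*(-220) = 77266860/1349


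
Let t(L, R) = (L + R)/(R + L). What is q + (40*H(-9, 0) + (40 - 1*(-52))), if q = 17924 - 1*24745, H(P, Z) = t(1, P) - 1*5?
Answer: -6889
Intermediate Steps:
t(L, R) = 1 (t(L, R) = (L + R)/(L + R) = 1)
H(P, Z) = -4 (H(P, Z) = 1 - 1*5 = 1 - 5 = -4)
q = -6821 (q = 17924 - 24745 = -6821)
q + (40*H(-9, 0) + (40 - 1*(-52))) = -6821 + (40*(-4) + (40 - 1*(-52))) = -6821 + (-160 + (40 + 52)) = -6821 + (-160 + 92) = -6821 - 68 = -6889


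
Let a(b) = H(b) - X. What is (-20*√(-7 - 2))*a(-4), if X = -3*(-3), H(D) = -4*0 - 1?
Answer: 600*I ≈ 600.0*I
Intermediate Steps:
H(D) = -1 (H(D) = 0 - 1 = -1)
X = 9
a(b) = -10 (a(b) = -1 - 1*9 = -1 - 9 = -10)
(-20*√(-7 - 2))*a(-4) = -20*√(-7 - 2)*(-10) = -60*I*(-10) = 600*I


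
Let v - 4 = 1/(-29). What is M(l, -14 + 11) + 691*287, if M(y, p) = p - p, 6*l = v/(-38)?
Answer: 198317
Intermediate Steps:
v = 115/29 (v = 4 + 1/(-29) = 4 - 1/29 = 115/29 ≈ 3.9655)
l = -115/6612 (l = ((115/29)/(-38))/6 = ((115/29)*(-1/38))/6 = (⅙)*(-115/1102) = -115/6612 ≈ -0.017393)
M(y, p) = 0
M(l, -14 + 11) + 691*287 = 0 + 691*287 = 0 + 198317 = 198317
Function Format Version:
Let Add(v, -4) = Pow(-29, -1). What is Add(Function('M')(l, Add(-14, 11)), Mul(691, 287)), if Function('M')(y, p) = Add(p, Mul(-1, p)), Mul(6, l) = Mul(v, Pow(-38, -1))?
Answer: 198317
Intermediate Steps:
v = Rational(115, 29) (v = Add(4, Pow(-29, -1)) = Add(4, Rational(-1, 29)) = Rational(115, 29) ≈ 3.9655)
l = Rational(-115, 6612) (l = Mul(Rational(1, 6), Mul(Rational(115, 29), Pow(-38, -1))) = Mul(Rational(1, 6), Mul(Rational(115, 29), Rational(-1, 38))) = Mul(Rational(1, 6), Rational(-115, 1102)) = Rational(-115, 6612) ≈ -0.017393)
Function('M')(y, p) = 0
Add(Function('M')(l, Add(-14, 11)), Mul(691, 287)) = Add(0, Mul(691, 287)) = Add(0, 198317) = 198317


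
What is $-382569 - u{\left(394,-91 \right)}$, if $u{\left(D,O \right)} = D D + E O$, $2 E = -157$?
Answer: $- \frac{1089897}{2} \approx -5.4495 \cdot 10^{5}$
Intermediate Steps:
$E = - \frac{157}{2}$ ($E = \frac{1}{2} \left(-157\right) = - \frac{157}{2} \approx -78.5$)
$u{\left(D,O \right)} = D^{2} - \frac{157 O}{2}$ ($u{\left(D,O \right)} = D D - \frac{157 O}{2} = D^{2} - \frac{157 O}{2}$)
$-382569 - u{\left(394,-91 \right)} = -382569 - \left(394^{2} - - \frac{14287}{2}\right) = -382569 - \left(155236 + \frac{14287}{2}\right) = -382569 - \frac{324759}{2} = - \frac{1089897}{2}$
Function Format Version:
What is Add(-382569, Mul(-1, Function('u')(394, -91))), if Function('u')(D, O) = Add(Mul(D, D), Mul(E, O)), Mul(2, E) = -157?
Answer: Rational(-1089897, 2) ≈ -5.4495e+5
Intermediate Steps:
E = Rational(-157, 2) (E = Mul(Rational(1, 2), -157) = Rational(-157, 2) ≈ -78.500)
Function('u')(D, O) = Add(Pow(D, 2), Mul(Rational(-157, 2), O)) (Function('u')(D, O) = Add(Mul(D, D), Mul(Rational(-157, 2), O)) = Add(Pow(D, 2), Mul(Rational(-157, 2), O)))
Add(-382569, Mul(-1, Function('u')(394, -91))) = Add(-382569, Mul(-1, Add(Pow(394, 2), Mul(Rational(-157, 2), -91)))) = Add(-382569, Mul(-1, Add(155236, Rational(14287, 2)))) = Add(-382569, Mul(-1, Rational(324759, 2))) = Add(-382569, Rational(-324759, 2)) = Rational(-1089897, 2)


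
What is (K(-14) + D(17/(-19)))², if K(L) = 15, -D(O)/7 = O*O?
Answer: 11505664/130321 ≈ 88.287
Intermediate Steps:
D(O) = -7*O² (D(O) = -7*O*O = -7*O²)
(K(-14) + D(17/(-19)))² = (15 - 7*(17/(-19))²)² = (15 - 7*(17*(-1/19))²)² = (15 - 7*(-17/19)²)² = (15 - 7*289/361)² = (15 - 2023/361)² = (3392/361)² = 11505664/130321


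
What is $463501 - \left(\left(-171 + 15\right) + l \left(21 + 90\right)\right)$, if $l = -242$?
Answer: $490519$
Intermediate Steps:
$463501 - \left(\left(-171 + 15\right) + l \left(21 + 90\right)\right) = 463501 - \left(\left(-171 + 15\right) - 242 \left(21 + 90\right)\right) = 463501 - \left(-156 - 26862\right) = 463501 - -27018 = 463501 + 27018 = 490519$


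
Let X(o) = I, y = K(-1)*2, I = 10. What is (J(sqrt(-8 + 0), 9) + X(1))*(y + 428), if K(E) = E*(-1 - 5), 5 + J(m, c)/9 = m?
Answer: -15400 + 7920*I*sqrt(2) ≈ -15400.0 + 11201.0*I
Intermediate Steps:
J(m, c) = -45 + 9*m
K(E) = -6*E (K(E) = E*(-6) = -6*E)
y = 12 (y = -6*(-1)*2 = 6*2 = 12)
X(o) = 10
(J(sqrt(-8 + 0), 9) + X(1))*(y + 428) = ((-45 + 9*sqrt(-8 + 0)) + 10)*(12 + 428) = ((-45 + 9*sqrt(-8)) + 10)*440 = ((-45 + 9*(2*I*sqrt(2))) + 10)*440 = ((-45 + 18*I*sqrt(2)) + 10)*440 = (-35 + 18*I*sqrt(2))*440 = -15400 + 7920*I*sqrt(2)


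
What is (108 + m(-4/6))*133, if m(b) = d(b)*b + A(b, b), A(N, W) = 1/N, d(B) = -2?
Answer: 86051/6 ≈ 14342.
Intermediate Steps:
A(N, W) = 1/N
m(b) = 1/b - 2*b (m(b) = -2*b + 1/b = 1/b - 2*b)
(108 + m(-4/6))*133 = (108 + (1/(-4/6) - (-8)/6))*133 = (108 + (1/(-4*1/6) - (-8)/6))*133 = (108 + (1/(-2/3) - 2*(-2/3)))*133 = (108 + (-3/2 + 4/3))*133 = (108 - 1/6)*133 = (647/6)*133 = 86051/6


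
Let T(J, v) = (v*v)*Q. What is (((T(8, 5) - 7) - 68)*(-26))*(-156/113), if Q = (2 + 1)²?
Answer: 608400/113 ≈ 5384.1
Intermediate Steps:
Q = 9 (Q = 3² = 9)
T(J, v) = 9*v² (T(J, v) = (v*v)*9 = v²*9 = 9*v²)
(((T(8, 5) - 7) - 68)*(-26))*(-156/113) = (((9*5² - 7) - 68)*(-26))*(-156/113) = (((9*25 - 7) - 68)*(-26))*(-156*1/113) = (((225 - 7) - 68)*(-26))*(-156/113) = ((218 - 68)*(-26))*(-156/113) = (150*(-26))*(-156/113) = -3900*(-156/113) = 608400/113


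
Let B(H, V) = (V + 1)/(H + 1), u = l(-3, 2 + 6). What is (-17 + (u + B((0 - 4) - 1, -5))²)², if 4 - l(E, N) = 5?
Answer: 289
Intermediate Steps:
l(E, N) = -1 (l(E, N) = 4 - 1*5 = 4 - 5 = -1)
u = -1
B(H, V) = (1 + V)/(1 + H)
(-17 + (u + B((0 - 4) - 1, -5))²)² = (-17 + (-1 + (1 - 5)/(1 + ((0 - 4) - 1)))²)² = (-17 + (-1 - 4/(1 + (-4 - 1)))²)² = (-17 + (-1 - 4/(1 - 5))²)² = (-17 + (-1 - 4/(-4))²)² = (-17 + (-1 - ¼*(-4))²)² = (-17 + (-1 + 1)²)² = (-17 + 0²)² = (-17 + 0)² = (-17)² = 289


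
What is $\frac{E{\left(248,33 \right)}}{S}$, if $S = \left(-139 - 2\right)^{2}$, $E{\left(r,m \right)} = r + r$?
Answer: $\frac{496}{19881} \approx 0.024948$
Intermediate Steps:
$E{\left(r,m \right)} = 2 r$
$S = 19881$ ($S = \left(-141\right)^{2} = 19881$)
$\frac{E{\left(248,33 \right)}}{S} = \frac{2 \cdot 248}{19881} = 496 \cdot \frac{1}{19881} = \frac{496}{19881}$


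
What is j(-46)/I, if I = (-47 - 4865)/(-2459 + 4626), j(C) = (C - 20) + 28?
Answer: 41173/2456 ≈ 16.764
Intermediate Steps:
j(C) = 8 + C (j(C) = (-20 + C) + 28 = 8 + C)
I = -4912/2167 ≈ -2.2667
j(-46)/I = (8 - 46)/(-4912/2167) = -38*(-2167/4912) = 41173/2456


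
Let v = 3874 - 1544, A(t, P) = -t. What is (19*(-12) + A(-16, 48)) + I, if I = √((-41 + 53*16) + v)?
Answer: -212 + √3137 ≈ -155.99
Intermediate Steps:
v = 2330
I = √3137 (I = √((-41 + 53*16) + 2330) = √((-41 + 848) + 2330) = √(807 + 2330) = √3137 ≈ 56.009)
(19*(-12) + A(-16, 48)) + I = (19*(-12) - 1*(-16)) + √3137 = (-228 + 16) + √3137 = -212 + √3137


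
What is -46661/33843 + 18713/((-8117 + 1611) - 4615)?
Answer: -4414640/1442023 ≈ -3.0614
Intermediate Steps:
-46661/33843 + 18713/((-8117 + 1611) - 4615) = -46661*1/33843 + 18713/(-6506 - 4615) = -1609/1167 + 18713/(-11121) = -1609/1167 + 18713*(-1/11121) = -1609/1167 - 18713/11121 = -4414640/1442023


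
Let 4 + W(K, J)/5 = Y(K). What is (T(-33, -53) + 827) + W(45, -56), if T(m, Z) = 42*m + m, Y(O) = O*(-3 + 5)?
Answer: -162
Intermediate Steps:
Y(O) = 2*O (Y(O) = O*2 = 2*O)
T(m, Z) = 43*m
W(K, J) = -20 + 10*K (W(K, J) = -20 + 5*(2*K) = -20 + 10*K)
(T(-33, -53) + 827) + W(45, -56) = (43*(-33) + 827) + (-20 + 10*45) = (-1419 + 827) + (-20 + 450) = -592 + 430 = -162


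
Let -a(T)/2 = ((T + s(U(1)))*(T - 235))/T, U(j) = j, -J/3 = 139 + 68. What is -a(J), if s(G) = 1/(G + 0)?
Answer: -1061440/621 ≈ -1709.2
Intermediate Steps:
J = -621 (J = -3*(139 + 68) = -3*207 = -621)
s(G) = 1/G
a(T) = -2*(1 + T)*(-235 + T)/T (a(T) = -2*(T + 1/1)*(T - 235)/T = -2*(T + 1)*(-235 + T)/T = -2*(1 + T)*(-235 + T)/T)
-a(J) = -(468 - 2*(-621) + 470/(-621)) = -(468 + 1242 + 470*(-1/621)) = -(468 + 1242 - 470/621) = -1*1061440/621 = -1061440/621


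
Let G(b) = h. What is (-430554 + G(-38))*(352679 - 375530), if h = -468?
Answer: 9849283722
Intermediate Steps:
G(b) = -468
(-430554 + G(-38))*(352679 - 375530) = (-430554 - 468)*(352679 - 375530) = -431022*(-22851) = 9849283722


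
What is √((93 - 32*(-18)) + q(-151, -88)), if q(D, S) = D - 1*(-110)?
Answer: 2*√157 ≈ 25.060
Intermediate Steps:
q(D, S) = 110 + D (q(D, S) = D + 110 = 110 + D)
√((93 - 32*(-18)) + q(-151, -88)) = √((93 - 32*(-18)) + (110 - 151)) = √((93 + 576) - 41) = √(669 - 41) = √628 = 2*√157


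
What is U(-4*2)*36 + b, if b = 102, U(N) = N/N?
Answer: 138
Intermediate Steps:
U(N) = 1
U(-4*2)*36 + b = 1*36 + 102 = 36 + 102 = 138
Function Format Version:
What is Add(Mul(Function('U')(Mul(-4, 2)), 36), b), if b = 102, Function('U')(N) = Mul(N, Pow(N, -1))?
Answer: 138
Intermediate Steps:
Function('U')(N) = 1
Add(Mul(Function('U')(Mul(-4, 2)), 36), b) = Add(Mul(1, 36), 102) = Add(36, 102) = 138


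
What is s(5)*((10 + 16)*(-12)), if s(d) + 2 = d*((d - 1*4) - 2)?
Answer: 2184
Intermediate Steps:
s(d) = -2 + d*(-6 + d) (s(d) = -2 + d*((d - 1*4) - 2) = -2 + d*((d - 4) - 2) = -2 + d*((-4 + d) - 2) = -2 + d*(-6 + d))
s(5)*((10 + 16)*(-12)) = (-2 + 5² - 6*5)*((10 + 16)*(-12)) = (-2 + 25 - 30)*(26*(-12)) = -7*(-312) = 2184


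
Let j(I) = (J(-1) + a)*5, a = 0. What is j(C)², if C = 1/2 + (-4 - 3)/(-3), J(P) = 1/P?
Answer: 25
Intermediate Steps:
C = 17/6 (C = 1*(½) - 7*(-⅓) = ½ + 7/3 = 17/6 ≈ 2.8333)
j(I) = -5 (j(I) = (1/(-1) + 0)*5 = (-1 + 0)*5 = -1*5 = -5)
j(C)² = (-5)² = 25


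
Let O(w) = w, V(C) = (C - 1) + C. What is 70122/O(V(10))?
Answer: 70122/19 ≈ 3690.6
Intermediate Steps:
V(C) = -1 + 2*C (V(C) = (-1 + C) + C = -1 + 2*C)
70122/O(V(10)) = 70122/(-1 + 2*10) = 70122/(-1 + 20) = 70122/19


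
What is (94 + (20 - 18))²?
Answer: 9216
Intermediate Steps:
(94 + (20 - 18))² = (94 + 2)² = 96² = 9216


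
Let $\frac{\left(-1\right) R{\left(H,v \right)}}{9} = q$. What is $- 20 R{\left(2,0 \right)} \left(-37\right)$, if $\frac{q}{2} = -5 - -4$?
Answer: $13320$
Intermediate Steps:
$q = -2$ ($q = 2 \left(-5 - -4\right) = 2 \left(-5 + 4\right) = 2 \left(-1\right) = -2$)
$R{\left(H,v \right)} = 18$ ($R{\left(H,v \right)} = \left(-9\right) \left(-2\right) = 18$)
$- 20 R{\left(2,0 \right)} \left(-37\right) = \left(-20\right) 18 \left(-37\right) = \left(-360\right) \left(-37\right) = 13320$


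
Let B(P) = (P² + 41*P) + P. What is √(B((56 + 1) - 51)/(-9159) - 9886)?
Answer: I*√92145810862/3053 ≈ 99.428*I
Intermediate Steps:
B(P) = P² + 42*P
√(B((56 + 1) - 51)/(-9159) - 9886) = √((((56 + 1) - 51)*(42 + ((56 + 1) - 51)))/(-9159) - 9886) = √(((57 - 51)*(42 + (57 - 51)))*(-1/9159) - 9886) = √((6*(42 + 6))*(-1/9159) - 9886) = √((6*48)*(-1/9159) - 9886) = √(288*(-1/9159) - 9886) = √(-96/3053 - 9886) = √(-30182054/3053) = I*√92145810862/3053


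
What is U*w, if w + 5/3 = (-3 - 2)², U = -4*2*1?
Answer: -560/3 ≈ -186.67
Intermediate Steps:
U = -8 (U = -8*1 = -8)
w = 70/3 (w = -5/3 + (-3 - 2)² = -5/3 + (-5)² = -5/3 + 25 = 70/3 ≈ 23.333)
U*w = -8*70/3 = -560/3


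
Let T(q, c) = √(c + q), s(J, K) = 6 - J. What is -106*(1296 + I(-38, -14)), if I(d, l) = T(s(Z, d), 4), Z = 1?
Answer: -137694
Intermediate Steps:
I(d, l) = 3 (I(d, l) = √(4 + (6 - 1*1)) = √(4 + (6 - 1)) = √(4 + 5) = √9 = 3)
-106*(1296 + I(-38, -14)) = -106*(1296 + 3) = -106*1299 = -137694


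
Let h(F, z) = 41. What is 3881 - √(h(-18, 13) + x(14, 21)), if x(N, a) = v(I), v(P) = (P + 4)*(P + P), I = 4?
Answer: 3881 - √105 ≈ 3870.8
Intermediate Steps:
v(P) = 2*P*(4 + P) (v(P) = (4 + P)*(2*P) = 2*P*(4 + P))
x(N, a) = 64 (x(N, a) = 2*4*(4 + 4) = 2*4*8 = 64)
3881 - √(h(-18, 13) + x(14, 21)) = 3881 - √(41 + 64) = 3881 - √105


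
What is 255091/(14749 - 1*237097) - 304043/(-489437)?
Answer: -57247620803/108825338076 ≈ -0.52605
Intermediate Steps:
255091/(14749 - 1*237097) - 304043/(-489437) = 255091/(14749 - 237097) - 304043*(-1/489437) = 255091/(-222348) + 304043/489437 = 255091*(-1/222348) + 304043/489437 = -255091/222348 + 304043/489437 = -57247620803/108825338076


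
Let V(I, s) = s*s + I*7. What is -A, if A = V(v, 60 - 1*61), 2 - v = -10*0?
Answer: -15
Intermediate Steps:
v = 2 (v = 2 - (-10)*0 = 2 - 1*0 = 2 + 0 = 2)
V(I, s) = s**2 + 7*I
A = 15 (A = (60 - 1*61)**2 + 7*2 = (60 - 61)**2 + 14 = (-1)**2 + 14 = 1 + 14 = 15)
-A = -1*15 = -15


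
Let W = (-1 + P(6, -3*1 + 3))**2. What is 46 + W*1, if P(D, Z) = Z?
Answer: 47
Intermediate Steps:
W = 1 (W = (-1 + (-3*1 + 3))**2 = (-1 + (-3 + 3))**2 = (-1 + 0)**2 = (-1)**2 = 1)
46 + W*1 = 46 + 1*1 = 46 + 1 = 47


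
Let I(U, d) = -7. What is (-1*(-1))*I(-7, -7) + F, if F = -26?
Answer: -33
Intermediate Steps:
(-1*(-1))*I(-7, -7) + F = -1*(-1)*(-7) - 26 = 1*(-7) - 26 = -7 - 26 = -33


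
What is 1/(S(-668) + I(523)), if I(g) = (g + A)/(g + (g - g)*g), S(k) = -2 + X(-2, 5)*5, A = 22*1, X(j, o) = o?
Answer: 523/12574 ≈ 0.041594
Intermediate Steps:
A = 22
S(k) = 23 (S(k) = -2 + 5*5 = -2 + 25 = 23)
I(g) = (22 + g)/g (I(g) = (g + 22)/(g + (g - g)*g) = (22 + g)/(g + 0*g) = (22 + g)/(g + 0) = (22 + g)/g)
1/(S(-668) + I(523)) = 1/(23 + (22 + 523)/523) = 1/(23 + (1/523)*545) = 1/(23 + 545/523) = 1/(12574/523) = 523/12574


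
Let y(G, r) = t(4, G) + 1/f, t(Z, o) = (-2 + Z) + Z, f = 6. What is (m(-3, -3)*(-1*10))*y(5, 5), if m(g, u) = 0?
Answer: 0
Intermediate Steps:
t(Z, o) = -2 + 2*Z
y(G, r) = 37/6 (y(G, r) = (-2 + 2*4) + 1/6 = (-2 + 8) + 1/6 = 6 + 1/6 = 37/6)
(m(-3, -3)*(-1*10))*y(5, 5) = (0*(-1*10))*(37/6) = (0*(-10))*(37/6) = 0*(37/6) = 0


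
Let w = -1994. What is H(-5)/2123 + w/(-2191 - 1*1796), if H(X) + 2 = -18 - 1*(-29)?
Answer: 4269145/8464401 ≈ 0.50436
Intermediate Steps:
H(X) = 9 (H(X) = -2 + (-18 - 1*(-29)) = -2 + (-18 + 29) = -2 + 11 = 9)
H(-5)/2123 + w/(-2191 - 1*1796) = 9/2123 - 1994/(-2191 - 1*1796) = 9*(1/2123) - 1994/(-2191 - 1796) = 9/2123 - 1994/(-3987) = 9/2123 - 1994*(-1/3987) = 9/2123 + 1994/3987 = 4269145/8464401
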